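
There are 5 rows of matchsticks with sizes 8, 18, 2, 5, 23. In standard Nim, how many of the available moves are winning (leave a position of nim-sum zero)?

Compute the nim-sum pairwise:
8 ⊕ 18 = 26
26 ⊕ 2 = 24
24 ⊕ 5 = 29
29 ⊕ 23 = 10
The overall nim-sum is X = 10. A row of size p has a winning move iff p XOR X < p (reduce it to p XOR X).
  8: 8 XOR 10 = 2 < 8 — winning move (to 2).
  18: 18 XOR 10 = 24 ≥ 18 — no move.
  2: 2 XOR 10 = 8 ≥ 2 — no move.
  5: 5 XOR 10 = 15 ≥ 5 — no move.
  23: 23 XOR 10 = 29 ≥ 23 — no move.
That gives 1 winning move.

1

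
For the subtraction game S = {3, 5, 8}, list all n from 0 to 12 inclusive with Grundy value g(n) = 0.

0, 1, 2, 11, 12

Compute g(0), g(1), … for moves {3, 5, 8}:
k:     0  1  2  3  4  5  6  7  8  9 10 11 12
g(k):  0  0  0  1  1  1  2  2  2  3  3  0  0
The P-positions (g = 0) in 0..12 are 0, 1, 2, 11, 12.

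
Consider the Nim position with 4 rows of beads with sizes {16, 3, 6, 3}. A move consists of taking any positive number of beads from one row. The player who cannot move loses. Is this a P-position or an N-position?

In binary:
  10000  (16)
  00011  (3)
  00110  (6)
  00011  (3)
  -----
  10110  (22)
The nim-sum is 22 ≠ 0, so this is an N-position: the player to move can win.

N-position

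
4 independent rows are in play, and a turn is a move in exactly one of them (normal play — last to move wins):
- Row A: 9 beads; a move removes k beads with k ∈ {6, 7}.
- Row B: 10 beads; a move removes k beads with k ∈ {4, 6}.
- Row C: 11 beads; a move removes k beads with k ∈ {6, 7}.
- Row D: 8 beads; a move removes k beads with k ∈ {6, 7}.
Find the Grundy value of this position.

1

For row A, compute g(0), g(1), … with moves {6, 7}:
g(0) = mex{} = 0
g(1) = mex{} = 0
g(2) = mex{} = 0
g(3) = mex{} = 0
g(4) = mex{} = 0
g(5) = mex{} = 0
g(6) = mex{0} = 1
g(7) = mex{0} = 1
g(8) = mex{0} = 1
g(9) = mex{0} = 1
So g(9) = 1.
For row B, compute g(0), g(1), … with moves {4, 6}:
k:     0  1  2  3  4  5  6  7  8  9 10
g(k):  0  0  0  0  1  1  1  1  2  2  0
So g(10) = 0.
Grundy values for row C (subtraction set {6, 7}):
k:     0  1  2  3  4  5  6  7  8  9 10 11
g(k):  0  0  0  0  0  0  1  1  1  1  1  1
So g(11) = 1.
Grundy values for row D (subtraction set {6, 7}):
g(0) = mex{} = 0
g(1) = mex{} = 0
g(2) = mex{} = 0
g(3) = mex{} = 0
g(4) = mex{} = 0
g(5) = mex{} = 0
g(6) = mex{0} = 1
g(7) = mex{0} = 1
g(8) = mex{0} = 1
So g(8) = 1.
By the Sprague-Grundy theorem, the Grundy value of a sum of independent games is the XOR of the component values.
Combined value = 1 XOR 0 XOR 1 XOR 1 = 1.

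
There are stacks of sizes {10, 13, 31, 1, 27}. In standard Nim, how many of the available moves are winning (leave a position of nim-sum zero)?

3

Compute the nim-sum pairwise:
10 ^ 13 = 7
7 ^ 31 = 24
24 ^ 1 = 25
25 ^ 27 = 2
The overall nim-sum is X = 2. A stack of size p has a winning move iff p XOR X < p (reduce it to p XOR X).
  10: 10 XOR 2 = 8 < 10 — winning move (to 8).
  13: 13 XOR 2 = 15 ≥ 13 — no move.
  31: 31 XOR 2 = 29 < 31 — winning move (to 29).
  1: 1 XOR 2 = 3 ≥ 1 — no move.
  27: 27 XOR 2 = 25 < 27 — winning move (to 25).
That gives 3 winning moves.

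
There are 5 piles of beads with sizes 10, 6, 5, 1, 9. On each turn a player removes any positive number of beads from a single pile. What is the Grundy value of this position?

1

Nim-sum: 10 ^ 6 ^ 5 ^ 1 ^ 9 = 1.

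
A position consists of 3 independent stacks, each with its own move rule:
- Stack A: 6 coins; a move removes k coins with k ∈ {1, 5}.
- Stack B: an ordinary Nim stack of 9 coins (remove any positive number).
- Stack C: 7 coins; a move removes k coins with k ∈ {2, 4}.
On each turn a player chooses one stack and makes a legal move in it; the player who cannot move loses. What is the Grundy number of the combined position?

For stack A, compute g(0), g(1), … with moves {1, 5}:
g(0) = mex{} = 0
g(1) = mex{0} = 1
g(2) = mex{1} = 0
g(3) = mex{0} = 1
g(4) = mex{1} = 0
g(5) = mex{0} = 1
g(6) = mex{1} = 0
So g(6) = 0.
Stack B is a plain Nim stack of size 9, so its Grundy value is 9.
Grundy values for stack C (subtraction set {2, 4}):
g(0) = mex{} = 0
g(1) = mex{} = 0
g(2) = mex{0} = 1
g(3) = mex{0} = 1
g(4) = mex{0,1} = 2
g(5) = mex{0,1} = 2
g(6) = mex{1,2} = 0
g(7) = mex{1,2} = 0
So g(7) = 0.
By the Sprague-Grundy theorem, the Grundy value of a sum of independent games is the XOR of the component values.
Combined value = 0 XOR 9 XOR 0 = 9.

9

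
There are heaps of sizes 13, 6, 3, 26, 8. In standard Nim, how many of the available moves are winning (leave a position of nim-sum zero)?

1

Write each in binary and XOR column by column:
  01101  (13)
  00110  (6)
  00011  (3)
  11010  (26)
  01000  (8)
  -----
  11010  (26)
The overall nim-sum is X = 26. A heap of size p has a winning move iff p XOR X < p (reduce it to p XOR X).
  13: 13 XOR 26 = 23 ≥ 13 — no move.
  6: 6 XOR 26 = 28 ≥ 6 — no move.
  3: 3 XOR 26 = 25 ≥ 3 — no move.
  26: 26 XOR 26 = 0 < 26 — winning move (to 0).
  8: 8 XOR 26 = 18 ≥ 8 — no move.
That gives 1 winning move.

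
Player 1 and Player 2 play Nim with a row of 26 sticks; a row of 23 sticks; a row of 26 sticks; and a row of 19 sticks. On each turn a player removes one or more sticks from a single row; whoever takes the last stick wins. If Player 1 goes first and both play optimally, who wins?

Player 1 wins

Nim-sum: 26 ⊕ 23 ⊕ 26 ⊕ 19 = 4.
The nim-sum is 4 ≠ 0, so this is an N-position: the player to move can win; Player 1 has a winning move.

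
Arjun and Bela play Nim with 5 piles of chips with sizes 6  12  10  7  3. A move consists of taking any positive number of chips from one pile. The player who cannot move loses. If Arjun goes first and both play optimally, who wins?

Arjun wins

Nim-sum: 6 ^ 12 ^ 10 ^ 7 ^ 3 = 4.
The nim-sum is 4 ≠ 0, so this is an N-position: the player to move can win; Arjun has a winning move.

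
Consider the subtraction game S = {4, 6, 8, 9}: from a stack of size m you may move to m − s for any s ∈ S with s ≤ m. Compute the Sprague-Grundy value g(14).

Build the Grundy sequence with g(k) = mex{g(k−s) : s ∈ {4, 6, 8, 9}, s ≤ k}:
k:     0  1  2  3  4  5  6  7  8  9 10 11 12 13 14
g(k):  0  0  0  0  1  1  1  1  2  2  2  2  3  0  0
So g(14) = 0.

0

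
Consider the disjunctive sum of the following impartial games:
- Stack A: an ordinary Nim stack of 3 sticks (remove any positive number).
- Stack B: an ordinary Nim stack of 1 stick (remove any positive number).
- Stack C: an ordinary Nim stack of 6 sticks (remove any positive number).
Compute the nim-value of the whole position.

4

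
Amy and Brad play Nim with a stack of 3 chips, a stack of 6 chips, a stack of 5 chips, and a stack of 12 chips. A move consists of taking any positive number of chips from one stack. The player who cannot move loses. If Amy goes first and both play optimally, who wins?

Nim-sum: 3 XOR 6 XOR 5 XOR 12 = 12.
The nim-sum is 12 ≠ 0, so this is an N-position: the player to move can win; Amy has a winning move.

Amy wins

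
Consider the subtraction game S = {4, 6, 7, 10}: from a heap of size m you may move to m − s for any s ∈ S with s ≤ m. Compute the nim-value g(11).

2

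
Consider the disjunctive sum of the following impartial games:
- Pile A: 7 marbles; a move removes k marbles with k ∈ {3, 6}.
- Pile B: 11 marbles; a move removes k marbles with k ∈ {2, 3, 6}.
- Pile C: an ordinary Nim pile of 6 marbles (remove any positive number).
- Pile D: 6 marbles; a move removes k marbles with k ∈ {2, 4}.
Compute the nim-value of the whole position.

5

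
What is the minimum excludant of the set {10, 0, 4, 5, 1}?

2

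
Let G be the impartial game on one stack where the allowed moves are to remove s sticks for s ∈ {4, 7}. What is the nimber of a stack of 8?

2

Build the Grundy sequence with g(k) = mex{g(k−s) : s ∈ {4, 7}, s ≤ k}:
g(0) = mex{} = 0
g(1) = mex{} = 0
g(2) = mex{} = 0
g(3) = mex{} = 0
g(4) = mex{0} = 1
g(5) = mex{0} = 1
g(6) = mex{0} = 1
g(7) = mex{0} = 1
g(8) = mex{0,1} = 2
So g(8) = 2.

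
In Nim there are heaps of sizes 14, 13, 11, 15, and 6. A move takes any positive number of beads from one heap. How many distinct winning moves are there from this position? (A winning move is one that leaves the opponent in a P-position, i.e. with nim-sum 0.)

Bitwise XOR of the heap sizes:
  1110  (14)
  1101  (13)
  1011  (11)
  1111  (15)
  0110  (6)
  ----
  0001  (1)
The overall nim-sum is X = 1. A heap of size p has a winning move iff p XOR X < p (reduce it to p XOR X).
  14: 14 XOR 1 = 15 ≥ 14 — no move.
  13: 13 XOR 1 = 12 < 13 — winning move (to 12).
  11: 11 XOR 1 = 10 < 11 — winning move (to 10).
  15: 15 XOR 1 = 14 < 15 — winning move (to 14).
  6: 6 XOR 1 = 7 ≥ 6 — no move.
That gives 3 winning moves.

3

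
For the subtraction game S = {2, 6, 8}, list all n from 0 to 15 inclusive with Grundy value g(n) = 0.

0, 1, 4, 5, 14, 15

Compute g(0), g(1), … for moves {2, 6, 8}:
k:     0  1  2  3  4  5  6  7  8  9 10 11 12 13 14 15
g(k):  0  0  1  1  0  0  1  1  2  2  3  3  2  2  0  0
The P-positions (g = 0) in 0..15 are 0, 1, 4, 5, 14, 15.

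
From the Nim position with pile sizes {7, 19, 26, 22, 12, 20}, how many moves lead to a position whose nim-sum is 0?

0

Compute the nim-sum pairwise:
7 XOR 19 = 20
20 XOR 26 = 14
14 XOR 22 = 24
24 XOR 12 = 20
20 XOR 20 = 0
The nim-sum is already 0, so every move leaves a nonzero nim-sum — there are no winning moves.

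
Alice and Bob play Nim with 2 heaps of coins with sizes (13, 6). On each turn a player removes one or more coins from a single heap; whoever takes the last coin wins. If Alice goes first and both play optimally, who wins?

Alice wins

Nim-sum: 13 XOR 6 = 11.
The nim-sum is 11 ≠ 0, so this is an N-position: the player to move can win; Alice has a winning move.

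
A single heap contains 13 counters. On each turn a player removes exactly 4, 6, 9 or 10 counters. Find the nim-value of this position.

3

Build the Grundy sequence with g(k) = mex{g(k−s) : s ∈ {4, 6, 9, 10}, s ≤ k}:
k:     0  1  2  3  4  5  6  7  8  9 10 11 12 13
g(k):  0  0  0  0  1  1  1  1  2  2  2  2  3  3
So g(13) = 3.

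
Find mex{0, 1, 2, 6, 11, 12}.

The values 0, 1, 2 are all present; 3 is the first non-negative integer missing from the set.

3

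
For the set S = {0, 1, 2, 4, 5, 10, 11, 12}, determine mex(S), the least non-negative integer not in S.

The values 0, 1, 2 are all present; 3 is the first non-negative integer missing from the set.

3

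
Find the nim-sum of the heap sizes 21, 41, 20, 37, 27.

22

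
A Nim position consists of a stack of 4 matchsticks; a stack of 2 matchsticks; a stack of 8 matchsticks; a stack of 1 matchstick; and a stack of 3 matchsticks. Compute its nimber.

12

Compute the nim-sum pairwise:
4 ⊕ 2 = 6
6 ⊕ 8 = 14
14 ⊕ 1 = 15
15 ⊕ 3 = 12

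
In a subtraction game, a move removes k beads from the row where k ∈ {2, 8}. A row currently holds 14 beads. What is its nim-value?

0

Build the Grundy sequence with g(k) = mex{g(k−s) : s ∈ {2, 8}, s ≤ k}:
k:     0  1  2  3  4  5  6  7  8  9 10 11 12 13 14
g(k):  0  0  1  1  0  0  1  1  2  2  0  0  1  1  0
So g(14) = 0.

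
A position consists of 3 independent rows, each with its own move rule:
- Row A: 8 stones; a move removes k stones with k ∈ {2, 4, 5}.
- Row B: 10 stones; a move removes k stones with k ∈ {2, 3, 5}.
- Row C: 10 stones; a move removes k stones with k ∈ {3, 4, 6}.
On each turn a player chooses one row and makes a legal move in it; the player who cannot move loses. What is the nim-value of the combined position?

For row A, compute g(0), g(1), … with moves {2, 4, 5}:
g(0) = mex{} = 0
g(1) = mex{} = 0
g(2) = mex{0} = 1
g(3) = mex{0} = 1
g(4) = mex{0,1} = 2
g(5) = mex{0,1} = 2
g(6) = mex{0,1,2} = 3
g(7) = mex{1,2} = 0
g(8) = mex{1,2,3} = 0
So g(8) = 0.
For row B, compute g(0), g(1), … with moves {2, 3, 5}:
g(0) = mex{} = 0
g(1) = mex{} = 0
g(2) = mex{0} = 1
g(3) = mex{0} = 1
g(4) = mex{0,1} = 2
g(5) = mex{0,1} = 2
g(6) = mex{0,1,2} = 3
g(7) = mex{1,2} = 0
g(8) = mex{1,2,3} = 0
g(9) = mex{0,2,3} = 1
g(10) = mex{0,2} = 1
So g(10) = 1.
Build the Grundy sequence for row C with g(k) = mex{g(k−s) : s ∈ {3, 4, 6}, s ≤ k}:
k:     0  1  2  3  4  5  6  7  8  9 10
g(k):  0  0  0  1  1  1  2  2  2  0  0
So g(10) = 0.
The value of a disjunctive sum is the nim-sum of the parts.
Combined value = 0 ⊕ 1 ⊕ 0 = 1.

1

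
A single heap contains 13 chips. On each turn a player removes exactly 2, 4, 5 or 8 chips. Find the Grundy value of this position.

0

Build the Grundy sequence with g(k) = mex{g(k−s) : s ∈ {2, 4, 5, 8}, s ≤ k}:
k:     0  1  2  3  4  5  6  7  8  9 10 11 12 13
g(k):  0  0  1  1  2  2  3  0  4  1  0  2  1  0
So g(13) = 0.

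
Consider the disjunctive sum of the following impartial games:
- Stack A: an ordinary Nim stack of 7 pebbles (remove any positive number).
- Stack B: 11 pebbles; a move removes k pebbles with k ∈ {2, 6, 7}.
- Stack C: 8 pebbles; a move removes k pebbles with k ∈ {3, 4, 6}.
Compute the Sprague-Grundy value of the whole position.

4

Stack A is a plain Nim stack of size 7, so its Grundy value is 7.
Build the Grundy sequence for stack B with g(k) = mex{g(k−s) : s ∈ {2, 6, 7}, s ≤ k}:
k:     0  1  2  3  4  5  6  7  8  9 10 11
g(k):  0  0  1  1  0  0  1  1  2  0  3  1
So g(11) = 1.
For stack C, compute g(0), g(1), … with moves {3, 4, 6}:
k:     0  1  2  3  4  5  6  7  8
g(k):  0  0  0  1  1  1  2  2  2
So g(8) = 2.
By the Sprague-Grundy theorem, the Grundy value of a sum of independent games is the XOR of the component values.
Combined value = 7 XOR 1 XOR 2 = 4.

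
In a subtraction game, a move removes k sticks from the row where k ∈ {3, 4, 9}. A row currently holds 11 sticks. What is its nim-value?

Grundy values for subtraction set {3, 4, 9}:
k:     0  1  2  3  4  5  6  7  8  9 10 11
g(k):  0  0  0  1  1  1  2  0  0  3  1  1
So g(11) = 1.

1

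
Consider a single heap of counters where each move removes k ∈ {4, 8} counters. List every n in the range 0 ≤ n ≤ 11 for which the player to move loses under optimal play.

0, 1, 2, 3

Grundy values for subtraction set {4, 8}:
k:     0  1  2  3  4  5  6  7  8  9 10 11
g(k):  0  0  0  0  1  1  1  1  2  2  2  2
The P-positions (g = 0) in 0..11 are 0, 1, 2, 3.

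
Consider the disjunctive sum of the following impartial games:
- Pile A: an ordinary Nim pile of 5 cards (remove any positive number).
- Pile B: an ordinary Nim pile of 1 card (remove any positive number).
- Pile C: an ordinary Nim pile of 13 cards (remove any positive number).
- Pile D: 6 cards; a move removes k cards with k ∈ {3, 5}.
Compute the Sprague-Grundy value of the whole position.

Pile A is a plain Nim pile of size 5, so its Grundy value is 5.
Pile B is a plain Nim pile of size 1, so its Grundy value is 1.
Pile C is a plain Nim pile of size 13, so its Grundy value is 13.
Build the Grundy sequence for pile D with g(k) = mex{g(k−s) : s ∈ {3, 5}, s ≤ k}:
g(0) = mex{} = 0
g(1) = mex{} = 0
g(2) = mex{} = 0
g(3) = mex{0} = 1
g(4) = mex{0} = 1
g(5) = mex{0} = 1
g(6) = mex{0,1} = 2
So g(6) = 2.
The value of a disjunctive sum is the nim-sum of the parts.
Combined value = 5 ⊕ 1 ⊕ 13 ⊕ 2 = 11.

11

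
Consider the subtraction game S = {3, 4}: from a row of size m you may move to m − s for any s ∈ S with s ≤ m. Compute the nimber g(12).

1

Grundy values for subtraction set {3, 4}:
g(0) = mex{} = 0
g(1) = mex{} = 0
g(2) = mex{} = 0
g(3) = mex{0} = 1
g(4) = mex{0} = 1
g(5) = mex{0} = 1
g(6) = mex{0,1} = 2
g(7) = mex{1} = 0
g(8) = mex{1} = 0
g(9) = mex{1,2} = 0
g(10) = mex{0,2} = 1
g(11) = mex{0} = 1
g(12) = mex{0} = 1
So g(12) = 1.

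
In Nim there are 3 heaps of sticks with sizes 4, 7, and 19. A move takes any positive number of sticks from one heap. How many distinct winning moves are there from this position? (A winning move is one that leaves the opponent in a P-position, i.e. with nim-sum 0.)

1

Compute the nim-sum pairwise:
4 ^ 7 = 3
3 ^ 19 = 16
The overall nim-sum is X = 16. A heap of size p has a winning move iff p XOR X < p (reduce it to p XOR X).
  4: 4 XOR 16 = 20 ≥ 4 — no move.
  7: 7 XOR 16 = 23 ≥ 7 — no move.
  19: 19 XOR 16 = 3 < 19 — winning move (to 3).
That gives 1 winning move.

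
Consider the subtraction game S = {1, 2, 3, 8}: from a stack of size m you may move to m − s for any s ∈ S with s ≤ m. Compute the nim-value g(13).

0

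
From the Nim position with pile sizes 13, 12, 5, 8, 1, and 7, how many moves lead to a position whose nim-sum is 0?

3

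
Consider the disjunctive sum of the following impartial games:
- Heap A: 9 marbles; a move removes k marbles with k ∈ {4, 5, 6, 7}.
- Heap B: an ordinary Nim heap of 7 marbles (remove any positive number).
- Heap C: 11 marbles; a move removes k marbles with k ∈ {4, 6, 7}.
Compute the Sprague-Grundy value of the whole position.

5

For heap A, compute g(0), g(1), … with moves {4, 5, 6, 7}:
k:     0  1  2  3  4  5  6  7  8  9
g(k):  0  0  0  0  1  1  1  1  2  2
So g(9) = 2.
Heap B is a plain Nim heap of size 7, so its Grundy value is 7.
Build the Grundy sequence for heap C with g(k) = mex{g(k−s) : s ∈ {4, 6, 7}, s ≤ k}:
g(0) = mex{} = 0
g(1) = mex{} = 0
g(2) = mex{} = 0
g(3) = mex{} = 0
g(4) = mex{0} = 1
g(5) = mex{0} = 1
g(6) = mex{0} = 1
g(7) = mex{0} = 1
g(8) = mex{0,1} = 2
g(9) = mex{0,1} = 2
g(10) = mex{0,1} = 2
g(11) = mex{1} = 0
So g(11) = 0.
By the Sprague-Grundy theorem, the Grundy value of a sum of independent games is the XOR of the component values.
Combined value = 2 XOR 7 XOR 0 = 5.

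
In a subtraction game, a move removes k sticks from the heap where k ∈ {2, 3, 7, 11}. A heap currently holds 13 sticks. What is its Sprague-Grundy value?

Grundy values for subtraction set {2, 3, 7, 11}:
g(0) = mex{} = 0
g(1) = mex{} = 0
g(2) = mex{0} = 1
g(3) = mex{0} = 1
g(4) = mex{0,1} = 2
g(5) = mex{1} = 0
g(6) = mex{1,2} = 0
g(7) = mex{0,2} = 1
g(8) = mex{0} = 1
g(9) = mex{0,1} = 2
g(10) = mex{1} = 0
g(11) = mex{0,1,2} = 3
g(12) = mex{0,2} = 1
g(13) = mex{0,1,3} = 2
So g(13) = 2.

2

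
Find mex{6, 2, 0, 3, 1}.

4

The values 0, 1, 2, 3 are all present; 4 is the first non-negative integer missing from the set.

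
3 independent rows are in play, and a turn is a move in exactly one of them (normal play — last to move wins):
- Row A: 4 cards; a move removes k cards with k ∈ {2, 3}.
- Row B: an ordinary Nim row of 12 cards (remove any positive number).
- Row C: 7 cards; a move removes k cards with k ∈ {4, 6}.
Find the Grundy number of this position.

15

Build the Grundy sequence for row A with g(k) = mex{g(k−s) : s ∈ {2, 3}, s ≤ k}:
k:     0  1  2  3  4
g(k):  0  0  1  1  2
So g(4) = 2.
Row B is a plain Nim row of size 12, so its Grundy value is 12.
Build the Grundy sequence for row C with g(k) = mex{g(k−s) : s ∈ {4, 6}, s ≤ k}:
k:     0  1  2  3  4  5  6  7
g(k):  0  0  0  0  1  1  1  1
So g(7) = 1.
The value of a disjunctive sum is the nim-sum of the parts.
Combined value = 2 ⊕ 12 ⊕ 1 = 15.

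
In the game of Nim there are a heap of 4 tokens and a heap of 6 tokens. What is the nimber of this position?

2

Write each in binary and XOR column by column:
  100  (4)
  110  (6)
  ---
  010  (2)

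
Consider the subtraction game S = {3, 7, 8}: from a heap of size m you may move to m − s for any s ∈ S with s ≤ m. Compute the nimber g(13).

Build the Grundy sequence with g(k) = mex{g(k−s) : s ∈ {3, 7, 8}, s ≤ k}:
k:     0  1  2  3  4  5  6  7  8  9 10 11 12 13
g(k):  0  0  0  1  1  1  0  2  2  1  3  0  0  2
So g(13) = 2.

2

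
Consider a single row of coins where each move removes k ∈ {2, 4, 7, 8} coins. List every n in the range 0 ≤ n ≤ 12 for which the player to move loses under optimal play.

0, 1, 6, 11, 12

Compute g(0), g(1), … for moves {2, 4, 7, 8}:
g(0) = mex{} = 0
g(1) = mex{} = 0
g(2) = mex{0} = 1
g(3) = mex{0} = 1
g(4) = mex{0,1} = 2
g(5) = mex{0,1} = 2
g(6) = mex{1,2} = 0
g(7) = mex{0,1,2} = 3
g(8) = mex{0,2} = 1
g(9) = mex{0,1,2,3} = 4
g(10) = mex{0,1} = 2
g(11) = mex{1,2,3,4} = 0
g(12) = mex{1,2} = 0
The P-positions (g = 0) in 0..12 are 0, 1, 6, 11, 12.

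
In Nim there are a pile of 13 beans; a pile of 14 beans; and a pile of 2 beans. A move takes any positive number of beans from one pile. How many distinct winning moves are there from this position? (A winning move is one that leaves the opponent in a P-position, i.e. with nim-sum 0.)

Compute the nim-sum pairwise:
13 ^ 14 = 3
3 ^ 2 = 1
The overall nim-sum is X = 1. A pile of size p has a winning move iff p XOR X < p (reduce it to p XOR X).
  13: 13 XOR 1 = 12 < 13 — winning move (to 12).
  14: 14 XOR 1 = 15 ≥ 14 — no move.
  2: 2 XOR 1 = 3 ≥ 2 — no move.
That gives 1 winning move.

1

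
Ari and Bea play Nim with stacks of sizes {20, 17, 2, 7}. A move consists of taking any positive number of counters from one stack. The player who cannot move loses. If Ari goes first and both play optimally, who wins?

Compute the nim-sum pairwise:
20 ^ 17 = 5
5 ^ 2 = 7
7 ^ 7 = 0
The nim-sum is 0, so this is a P-position: the player to move is in a losing position under optimal play; Ari is about to move from it and so loses — Bea wins.

Bea wins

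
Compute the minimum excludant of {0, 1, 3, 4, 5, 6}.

2

The values 0, 1 are all present; 2 is the first non-negative integer missing from the set.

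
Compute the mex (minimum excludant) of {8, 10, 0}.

1

0 is in the set but 1 is not, so the mex is 1.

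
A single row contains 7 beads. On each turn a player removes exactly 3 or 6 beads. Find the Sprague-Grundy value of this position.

2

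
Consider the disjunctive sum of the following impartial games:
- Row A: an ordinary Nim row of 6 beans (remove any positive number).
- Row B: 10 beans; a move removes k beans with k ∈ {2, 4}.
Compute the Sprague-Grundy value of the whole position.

Row A is a plain Nim row of size 6, so its Grundy value is 6.
For row B, compute g(0), g(1), … with moves {2, 4}:
g(0) = mex{} = 0
g(1) = mex{} = 0
g(2) = mex{0} = 1
g(3) = mex{0} = 1
g(4) = mex{0,1} = 2
g(5) = mex{0,1} = 2
g(6) = mex{1,2} = 0
g(7) = mex{1,2} = 0
g(8) = mex{0,2} = 1
g(9) = mex{0,2} = 1
g(10) = mex{0,1} = 2
So g(10) = 2.
The value of a disjunctive sum is the nim-sum of the parts.
Combined value = 6 ⊕ 2 = 4.

4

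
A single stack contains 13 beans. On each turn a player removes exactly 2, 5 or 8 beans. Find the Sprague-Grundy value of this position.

Compute g(0), g(1), … for moves {2, 5, 8}:
g(0) = mex{} = 0
g(1) = mex{} = 0
g(2) = mex{0} = 1
g(3) = mex{0} = 1
g(4) = mex{1} = 0
g(5) = mex{0,1} = 2
g(6) = mex{0} = 1
g(7) = mex{1,2} = 0
g(8) = mex{0,1} = 2
g(9) = mex{0} = 1
g(10) = mex{1,2} = 0
g(11) = mex{1} = 0
g(12) = mex{0} = 1
g(13) = mex{0,2} = 1
So g(13) = 1.

1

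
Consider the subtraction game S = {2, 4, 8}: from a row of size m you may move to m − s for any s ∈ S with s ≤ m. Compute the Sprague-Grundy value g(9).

1

Build the Grundy sequence with g(k) = mex{g(k−s) : s ∈ {2, 4, 8}, s ≤ k}:
g(0) = mex{} = 0
g(1) = mex{} = 0
g(2) = mex{0} = 1
g(3) = mex{0} = 1
g(4) = mex{0,1} = 2
g(5) = mex{0,1} = 2
g(6) = mex{1,2} = 0
g(7) = mex{1,2} = 0
g(8) = mex{0,2} = 1
g(9) = mex{0,2} = 1
So g(9) = 1.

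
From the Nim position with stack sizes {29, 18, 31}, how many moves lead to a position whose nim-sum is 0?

3

Compute the nim-sum pairwise:
29 XOR 18 = 15
15 XOR 31 = 16
The overall nim-sum is X = 16. A stack of size p has a winning move iff p XOR X < p (reduce it to p XOR X).
  29: 29 XOR 16 = 13 < 29 — winning move (to 13).
  18: 18 XOR 16 = 2 < 18 — winning move (to 2).
  31: 31 XOR 16 = 15 < 31 — winning move (to 15).
That gives 3 winning moves.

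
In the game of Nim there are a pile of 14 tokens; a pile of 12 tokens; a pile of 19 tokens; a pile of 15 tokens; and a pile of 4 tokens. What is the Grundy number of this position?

Compute the nim-sum pairwise:
14 ⊕ 12 = 2
2 ⊕ 19 = 17
17 ⊕ 15 = 30
30 ⊕ 4 = 26

26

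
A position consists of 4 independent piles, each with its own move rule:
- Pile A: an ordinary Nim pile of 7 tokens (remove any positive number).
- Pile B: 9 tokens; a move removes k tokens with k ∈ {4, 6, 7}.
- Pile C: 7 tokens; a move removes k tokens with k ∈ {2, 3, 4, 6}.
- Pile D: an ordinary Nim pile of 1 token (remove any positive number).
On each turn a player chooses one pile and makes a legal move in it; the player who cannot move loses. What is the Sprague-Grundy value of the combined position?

7

Pile A is a plain Nim pile of size 7, so its Grundy value is 7.
Grundy values for pile B (subtraction set {4, 6, 7}):
g(0) = mex{} = 0
g(1) = mex{} = 0
g(2) = mex{} = 0
g(3) = mex{} = 0
g(4) = mex{0} = 1
g(5) = mex{0} = 1
g(6) = mex{0} = 1
g(7) = mex{0} = 1
g(8) = mex{0,1} = 2
g(9) = mex{0,1} = 2
So g(9) = 2.
For pile C, compute g(0), g(1), … with moves {2, 3, 4, 6}:
g(0) = mex{} = 0
g(1) = mex{} = 0
g(2) = mex{0} = 1
g(3) = mex{0} = 1
g(4) = mex{0,1} = 2
g(5) = mex{0,1} = 2
g(6) = mex{0,1,2} = 3
g(7) = mex{0,1,2} = 3
So g(7) = 3.
Pile D is a plain Nim pile of size 1, so its Grundy value is 1.
The value of a disjunctive sum is the nim-sum of the parts.
Combined value = 7 XOR 2 XOR 3 XOR 1 = 7.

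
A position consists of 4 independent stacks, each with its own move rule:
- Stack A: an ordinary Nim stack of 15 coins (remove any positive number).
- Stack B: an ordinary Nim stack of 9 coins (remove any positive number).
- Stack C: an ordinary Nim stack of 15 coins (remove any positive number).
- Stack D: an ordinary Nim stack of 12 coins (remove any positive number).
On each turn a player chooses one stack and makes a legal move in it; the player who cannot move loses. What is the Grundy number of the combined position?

5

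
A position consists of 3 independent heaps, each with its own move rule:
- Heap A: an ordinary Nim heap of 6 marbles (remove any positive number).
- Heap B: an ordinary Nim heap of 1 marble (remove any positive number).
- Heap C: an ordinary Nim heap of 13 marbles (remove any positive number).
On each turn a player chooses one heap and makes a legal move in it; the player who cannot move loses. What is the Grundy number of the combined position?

Heap A is a plain Nim heap of size 6, so its Grundy value is 6.
Heap B is a plain Nim heap of size 1, so its Grundy value is 1.
Heap C is a plain Nim heap of size 13, so its Grundy value is 13.
By the Sprague-Grundy theorem, the Grundy value of a sum of independent games is the XOR of the component values.
Combined value = 6 ⊕ 1 ⊕ 13 = 10.

10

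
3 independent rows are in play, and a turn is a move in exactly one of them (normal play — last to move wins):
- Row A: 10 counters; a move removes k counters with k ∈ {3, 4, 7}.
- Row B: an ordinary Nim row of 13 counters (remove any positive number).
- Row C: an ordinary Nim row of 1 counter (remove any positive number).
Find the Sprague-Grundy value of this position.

12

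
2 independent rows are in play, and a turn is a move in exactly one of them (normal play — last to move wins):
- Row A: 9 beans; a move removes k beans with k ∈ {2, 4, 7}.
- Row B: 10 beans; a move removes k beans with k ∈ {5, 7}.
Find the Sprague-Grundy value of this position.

2

Build the Grundy sequence for row A with g(k) = mex{g(k−s) : s ∈ {2, 4, 7}, s ≤ k}:
k:     0  1  2  3  4  5  6  7  8  9
g(k):  0  0  1  1  2  2  0  3  1  0
So g(9) = 0.
Build the Grundy sequence for row B with g(k) = mex{g(k−s) : s ∈ {5, 7}, s ≤ k}:
k:     0  1  2  3  4  5  6  7  8  9 10
g(k):  0  0  0  0  0  1  1  1  1  1  2
So g(10) = 2.
The value of a disjunctive sum is the nim-sum of the parts.
Combined value = 0 ⊕ 2 = 2.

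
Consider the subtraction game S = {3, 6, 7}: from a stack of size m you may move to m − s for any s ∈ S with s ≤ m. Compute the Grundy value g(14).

1

Compute g(0), g(1), … for moves {3, 6, 7}:
k:     0  1  2  3  4  5  6  7  8  9 10 11 12 13 14
g(k):  0  0  0  1  1  1  2  2  2  3  0  0  0  1  1
So g(14) = 1.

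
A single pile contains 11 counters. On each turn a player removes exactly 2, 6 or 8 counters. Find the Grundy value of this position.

3

Compute g(0), g(1), … for moves {2, 6, 8}:
k:     0  1  2  3  4  5  6  7  8  9 10 11
g(k):  0  0  1  1  0  0  1  1  2  2  3  3
So g(11) = 3.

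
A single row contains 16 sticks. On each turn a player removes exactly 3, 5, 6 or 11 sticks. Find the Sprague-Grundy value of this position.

Compute g(0), g(1), … for moves {3, 5, 6, 11}:
k:     0  1  2  3  4  5  6  7  8  9 10 11 12 13 14 15 16
g(k):  0  0  0  1  1  1  2  2  2  0  0  3  1  1  4  2  2
So g(16) = 2.

2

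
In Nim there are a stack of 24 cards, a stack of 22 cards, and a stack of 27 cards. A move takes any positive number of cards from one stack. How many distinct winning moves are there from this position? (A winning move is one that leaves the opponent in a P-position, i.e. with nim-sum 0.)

Nim-sum: 24 ^ 22 ^ 27 = 21.
The overall nim-sum is X = 21. A stack of size p has a winning move iff p XOR X < p (reduce it to p XOR X).
  24: 24 XOR 21 = 13 < 24 — winning move (to 13).
  22: 22 XOR 21 = 3 < 22 — winning move (to 3).
  27: 27 XOR 21 = 14 < 27 — winning move (to 14).
That gives 3 winning moves.

3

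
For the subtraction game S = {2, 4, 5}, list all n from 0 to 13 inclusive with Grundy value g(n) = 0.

0, 1, 7, 8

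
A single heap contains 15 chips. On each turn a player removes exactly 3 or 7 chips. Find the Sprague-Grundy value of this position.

Grundy values for subtraction set {3, 7}:
k:     0  1  2  3  4  5  6  7  8  9 10 11 12 13 14 15
g(k):  0  0  0  1  1  1  0  2  2  1  0  0  0  1  1  1
So g(15) = 1.

1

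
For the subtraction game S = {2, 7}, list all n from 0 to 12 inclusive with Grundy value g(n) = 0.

Build the Grundy sequence with g(k) = mex{g(k−s) : s ∈ {2, 7}, s ≤ k}:
k:     0  1  2  3  4  5  6  7  8  9 10 11 12
g(k):  0  0  1  1  0  0  1  1  2  0  0  1  1
The P-positions (g = 0) in 0..12 are 0, 1, 4, 5, 9, 10.

0, 1, 4, 5, 9, 10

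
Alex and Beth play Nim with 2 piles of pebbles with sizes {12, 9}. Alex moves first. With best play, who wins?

Alex wins

Bitwise XOR of the heap sizes:
  1100  (12)
  1001  (9)
  ----
  0101  (5)
The nim-sum is 5 ≠ 0, so this is an N-position: the player to move can win; Alex has a winning move.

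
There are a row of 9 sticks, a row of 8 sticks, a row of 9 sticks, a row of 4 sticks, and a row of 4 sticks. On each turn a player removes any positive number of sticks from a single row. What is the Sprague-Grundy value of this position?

Write each in binary and XOR column by column:
  1001  (9)
  1000  (8)
  1001  (9)
  0100  (4)
  0100  (4)
  ----
  1000  (8)

8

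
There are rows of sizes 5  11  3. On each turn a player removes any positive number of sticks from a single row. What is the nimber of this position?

Write each in binary and XOR column by column:
  0101  (5)
  1011  (11)
  0011  (3)
  ----
  1101  (13)

13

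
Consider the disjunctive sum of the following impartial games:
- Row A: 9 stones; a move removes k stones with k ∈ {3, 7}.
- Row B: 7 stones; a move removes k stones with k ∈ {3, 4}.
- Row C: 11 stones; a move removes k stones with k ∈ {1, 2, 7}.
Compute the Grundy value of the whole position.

Grundy values for row A (subtraction set {3, 7}):
k:     0  1  2  3  4  5  6  7  8  9
g(k):  0  0  0  1  1  1  0  2  2  1
So g(9) = 1.
Grundy values for row B (subtraction set {3, 4}):
g(0) = mex{} = 0
g(1) = mex{} = 0
g(2) = mex{} = 0
g(3) = mex{0} = 1
g(4) = mex{0} = 1
g(5) = mex{0} = 1
g(6) = mex{0,1} = 2
g(7) = mex{1} = 0
So g(7) = 0.
Grundy values for row C (subtraction set {1, 2, 7}):
g(0) = mex{} = 0
g(1) = mex{0} = 1
g(2) = mex{0,1} = 2
g(3) = mex{1,2} = 0
g(4) = mex{0,2} = 1
g(5) = mex{0,1} = 2
g(6) = mex{1,2} = 0
g(7) = mex{0,2} = 1
g(8) = mex{0,1} = 2
g(9) = mex{1,2} = 0
g(10) = mex{0,2} = 1
g(11) = mex{0,1} = 2
So g(11) = 2.
By the Sprague-Grundy theorem, the Grundy value of a sum of independent games is the XOR of the component values.
Combined value = 1 XOR 0 XOR 2 = 3.

3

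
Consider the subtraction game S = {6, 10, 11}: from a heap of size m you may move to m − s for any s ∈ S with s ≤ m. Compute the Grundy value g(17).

0

Grundy values for subtraction set {6, 10, 11}:
k:     0  1  2  3  4  5  6  7  8  9 10 11 12 13 14 15 16 17
g(k):  0  0  0  0  0  0  1  1  1  1  1  1  2  2  2  2  2  0
So g(17) = 0.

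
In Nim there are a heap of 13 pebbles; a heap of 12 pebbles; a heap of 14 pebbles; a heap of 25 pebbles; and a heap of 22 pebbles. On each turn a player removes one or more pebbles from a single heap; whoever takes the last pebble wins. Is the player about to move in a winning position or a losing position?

Nim-sum: 13 ^ 12 ^ 14 ^ 25 ^ 22 = 0.
The nim-sum is 0, so this is a P-position: the player to move is in a losing position under optimal play.

Losing position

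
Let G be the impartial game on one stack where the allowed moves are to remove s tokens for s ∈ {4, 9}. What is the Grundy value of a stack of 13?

0

Build the Grundy sequence with g(k) = mex{g(k−s) : s ∈ {4, 9}, s ≤ k}:
k:     0  1  2  3  4  5  6  7  8  9 10 11 12 13
g(k):  0  0  0  0  1  1  1  1  0  2  2  2  1  0
So g(13) = 0.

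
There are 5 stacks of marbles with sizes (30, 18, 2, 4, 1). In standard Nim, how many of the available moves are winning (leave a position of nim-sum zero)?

Bitwise XOR of the heap sizes:
  11110  (30)
  10010  (18)
  00010  (2)
  00100  (4)
  00001  (1)
  -----
  01011  (11)
The overall nim-sum is X = 11. A stack of size p has a winning move iff p XOR X < p (reduce it to p XOR X).
  30: 30 XOR 11 = 21 < 30 — winning move (to 21).
  18: 18 XOR 11 = 25 ≥ 18 — no move.
  2: 2 XOR 11 = 9 ≥ 2 — no move.
  4: 4 XOR 11 = 15 ≥ 4 — no move.
  1: 1 XOR 11 = 10 ≥ 1 — no move.
That gives 1 winning move.

1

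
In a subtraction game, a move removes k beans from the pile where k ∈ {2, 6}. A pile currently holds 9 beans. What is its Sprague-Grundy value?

0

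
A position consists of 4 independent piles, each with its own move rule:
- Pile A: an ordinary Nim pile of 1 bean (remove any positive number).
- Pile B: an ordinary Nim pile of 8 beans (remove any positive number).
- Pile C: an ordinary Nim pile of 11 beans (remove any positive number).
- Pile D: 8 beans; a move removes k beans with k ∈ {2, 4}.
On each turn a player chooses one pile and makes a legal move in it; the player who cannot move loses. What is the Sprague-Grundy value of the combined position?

Pile A is a plain Nim pile of size 1, so its Grundy value is 1.
Pile B is a plain Nim pile of size 8, so its Grundy value is 8.
Pile C is a plain Nim pile of size 11, so its Grundy value is 11.
For pile D, compute g(0), g(1), … with moves {2, 4}:
g(0) = mex{} = 0
g(1) = mex{} = 0
g(2) = mex{0} = 1
g(3) = mex{0} = 1
g(4) = mex{0,1} = 2
g(5) = mex{0,1} = 2
g(6) = mex{1,2} = 0
g(7) = mex{1,2} = 0
g(8) = mex{0,2} = 1
So g(8) = 1.
The value of a disjunctive sum is the nim-sum of the parts.
Combined value = 1 ⊕ 8 ⊕ 11 ⊕ 1 = 3.

3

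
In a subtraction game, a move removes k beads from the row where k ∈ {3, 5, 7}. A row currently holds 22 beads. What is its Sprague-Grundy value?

0

Compute g(0), g(1), … for moves {3, 5, 7}:
k:     0  1  2  3  4  5  6  7  8  9 10 11 12 13 14 15 16 17 18 19 20 21 22
g(k):  0  0  0  1  1  1  2  2  2  3  0  0  0  1  1  1  2  2  2  3  0  0  0
So g(22) = 0.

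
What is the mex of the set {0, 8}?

0 is in the set but 1 is not, so the mex is 1.

1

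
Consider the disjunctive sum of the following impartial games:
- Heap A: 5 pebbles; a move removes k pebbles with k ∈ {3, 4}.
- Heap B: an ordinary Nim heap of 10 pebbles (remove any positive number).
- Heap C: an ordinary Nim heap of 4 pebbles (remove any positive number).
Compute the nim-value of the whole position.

15

Build the Grundy sequence for heap A with g(k) = mex{g(k−s) : s ∈ {3, 4}, s ≤ k}:
g(0) = mex{} = 0
g(1) = mex{} = 0
g(2) = mex{} = 0
g(3) = mex{0} = 1
g(4) = mex{0} = 1
g(5) = mex{0} = 1
So g(5) = 1.
Heap B is a plain Nim heap of size 10, so its Grundy value is 10.
Heap C is a plain Nim heap of size 4, so its Grundy value is 4.
By the Sprague-Grundy theorem, the Grundy value of a sum of independent games is the XOR of the component values.
Combined value = 1 XOR 10 XOR 4 = 15.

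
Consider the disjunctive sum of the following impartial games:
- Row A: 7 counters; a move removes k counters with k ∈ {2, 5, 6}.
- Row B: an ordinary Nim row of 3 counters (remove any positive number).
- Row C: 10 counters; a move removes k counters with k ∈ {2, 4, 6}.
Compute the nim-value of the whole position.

1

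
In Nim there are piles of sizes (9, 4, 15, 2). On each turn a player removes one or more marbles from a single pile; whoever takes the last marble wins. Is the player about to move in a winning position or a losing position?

Bitwise XOR of the heap sizes:
  1001  (9)
  0100  (4)
  1111  (15)
  0010  (2)
  ----
  0000  (0)
The nim-sum is 0, so this is a P-position: the player to move is in a losing position under optimal play.

Losing position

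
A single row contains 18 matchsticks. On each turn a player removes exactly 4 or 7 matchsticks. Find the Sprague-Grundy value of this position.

Grundy values for subtraction set {4, 7}:
k:     0  1  2  3  4  5  6  7  8  9 10 11 12 13 14 15 16 17 18
g(k):  0  0  0  0  1  1  1  1  2  2  2  0  0  0  0  1  1  1  1
So g(18) = 1.

1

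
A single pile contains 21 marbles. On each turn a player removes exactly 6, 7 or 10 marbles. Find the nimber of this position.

Build the Grundy sequence with g(k) = mex{g(k−s) : s ∈ {6, 7, 10}, s ≤ k}:
k:     0  1  2  3  4  5  6  7  8  9 10 11 12 13 14 15 16 17 18 19 20 21
g(k):  0  0  0  0  0  0  1  1  1  1  1  1  2  2  2  2  0  0  0  0  0  0
So g(21) = 0.

0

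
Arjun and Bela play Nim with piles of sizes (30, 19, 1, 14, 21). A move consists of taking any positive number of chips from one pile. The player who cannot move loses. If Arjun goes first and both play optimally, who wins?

Compute the nim-sum pairwise:
30 ⊕ 19 = 13
13 ⊕ 1 = 12
12 ⊕ 14 = 2
2 ⊕ 21 = 23
The nim-sum is 23 ≠ 0, so this is an N-position: the player to move can win; Arjun has a winning move.

Arjun wins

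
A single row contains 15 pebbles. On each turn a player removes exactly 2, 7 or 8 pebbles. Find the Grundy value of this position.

Compute g(0), g(1), … for moves {2, 7, 8}:
k:     0  1  2  3  4  5  6  7  8  9 10 11 12 13 14 15
g(k):  0  0  1  1  0  0  1  1  2  2  0  3  1  2  0  0
So g(15) = 0.

0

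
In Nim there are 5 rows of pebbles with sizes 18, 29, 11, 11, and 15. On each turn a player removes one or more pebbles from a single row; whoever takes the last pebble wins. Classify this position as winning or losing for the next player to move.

Losing position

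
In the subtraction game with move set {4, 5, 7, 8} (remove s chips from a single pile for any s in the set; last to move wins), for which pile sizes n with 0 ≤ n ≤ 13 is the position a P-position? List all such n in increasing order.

0, 1, 2, 3, 12, 13

Grundy values for subtraction set {4, 5, 7, 8}:
k:     0  1  2  3  4  5  6  7  8  9 10 11 12 13
g(k):  0  0  0  0  1  1  1  1  2  2  2  2  0  0
The P-positions (g = 0) in 0..13 are 0, 1, 2, 3, 12, 13.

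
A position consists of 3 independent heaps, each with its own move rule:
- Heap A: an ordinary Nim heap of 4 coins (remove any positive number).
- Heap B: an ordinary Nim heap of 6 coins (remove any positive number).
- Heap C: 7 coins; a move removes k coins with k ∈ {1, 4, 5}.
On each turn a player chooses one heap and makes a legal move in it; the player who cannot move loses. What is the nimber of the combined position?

1

Heap A is a plain Nim heap of size 4, so its Grundy value is 4.
Heap B is a plain Nim heap of size 6, so its Grundy value is 6.
For heap C, compute g(0), g(1), … with moves {1, 4, 5}:
k:     0  1  2  3  4  5  6  7
g(k):  0  1  0  1  2  3  2  3
So g(7) = 3.
By the Sprague-Grundy theorem, the Grundy value of a sum of independent games is the XOR of the component values.
Combined value = 4 XOR 6 XOR 3 = 1.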